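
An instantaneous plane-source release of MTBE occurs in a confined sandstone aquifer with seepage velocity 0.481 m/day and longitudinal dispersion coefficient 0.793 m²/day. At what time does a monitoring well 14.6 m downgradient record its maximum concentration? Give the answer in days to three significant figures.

27.1 days

For the 1D instantaneous-source solution, setting ∂C/∂t = 0 at fixed x gives v²t² + 2Dt − x² = 0, so t = (√(D² + v²x²) − D)/v².
√(D² + v²x²) = √(0.793² + 0.481² × 14.6²) = 7.067; v² = 0.231361.
t = (7.067 − 0.793)/0.231361 = 27.1 days (vs. the pure-advection estimate x/v = 30.4 d).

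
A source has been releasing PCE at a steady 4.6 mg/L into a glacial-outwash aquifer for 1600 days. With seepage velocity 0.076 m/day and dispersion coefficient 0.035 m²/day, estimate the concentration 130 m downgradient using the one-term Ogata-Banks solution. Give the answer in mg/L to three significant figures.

0.983 mg/L

For a continuous step input, C/C₀ ≈ ½·erfc((x−vt)/(2√(Dt))).
vt = 0.076 × 1600 = 121.6 m and 2√(Dt) = 2√(0.035 × 1600) = 14.97 m.
Argument (x−vt)/(2√(Dt)) = (130 − 121.6)/14.97 = 0.5611; ½·erfc(0.5611) = 0.2137.
C = 4.6 × 0.2137 = 0.983 mg/L.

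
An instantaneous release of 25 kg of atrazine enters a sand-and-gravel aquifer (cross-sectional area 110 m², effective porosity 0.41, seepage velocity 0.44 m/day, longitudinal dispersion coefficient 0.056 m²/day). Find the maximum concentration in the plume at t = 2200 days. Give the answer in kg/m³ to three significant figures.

The peak of an instantaneous 1D plume sits at x = vt; there the Gaussian factor is 1 and C_max = M/(n_e·A·√(4πDt)), where n_e·A is the pore area the mass is dissolved in.
√(4πDt) = √(4π × 0.056 × 2200) = 39.35 m, so C_max = 25/(0.41 × 110 × 39.35) = 0.0141 kg/m³.

0.0141 kg/m³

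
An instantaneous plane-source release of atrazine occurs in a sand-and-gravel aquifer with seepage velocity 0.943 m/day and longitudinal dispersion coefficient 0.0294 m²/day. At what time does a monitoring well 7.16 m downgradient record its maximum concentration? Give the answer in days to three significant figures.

7.56 days

For the 1D instantaneous-source solution, setting ∂C/∂t = 0 at fixed x gives v²t² + 2Dt − x² = 0, so t = (√(D² + v²x²) − D)/v².
√(D² + v²x²) = √(0.0294² + 0.943² × 7.16²) = 6.752; v² = 0.889249.
t = (6.752 − 0.0294)/0.889249 = 7.56 days (vs. the pure-advection estimate x/v = 7.59 d).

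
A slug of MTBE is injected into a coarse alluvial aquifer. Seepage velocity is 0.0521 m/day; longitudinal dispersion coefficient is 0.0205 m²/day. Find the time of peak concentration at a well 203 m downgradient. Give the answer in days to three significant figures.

For the 1D instantaneous-source solution, setting ∂C/∂t = 0 at fixed x gives v²t² + 2Dt − x² = 0, so t = (√(D² + v²x²) − D)/v².
√(D² + v²x²) = √(0.0205² + 0.0521² × 203²) = 10.58; v² = 0.00271441.
t = (10.58 − 0.0205)/0.00271441 = 3890 days (vs. the pure-advection estimate x/v = 3900 d).

3890 days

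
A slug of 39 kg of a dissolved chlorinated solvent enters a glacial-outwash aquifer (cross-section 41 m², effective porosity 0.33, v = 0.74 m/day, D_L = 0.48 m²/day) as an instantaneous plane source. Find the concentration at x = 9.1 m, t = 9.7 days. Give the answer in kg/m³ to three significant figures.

For an instantaneous plane source, C(x,t) = M/(n_e·A·√(4πDt)) · exp(−(x−vt)²/(4Dt)), with n_e·A the pore (flow) area.
Plume center vt = 0.74 × 9.7 = 7.178 m, so the well at 9.1 m is 1.922 m downgradient of the peak.
√(4πDt) = 7.649 m, giving peak height M/(n_e·A·√(4πDt)) = 39/(0.33 × 41 × 7.649) = 0.3768 kg/m³.
(x−vt)²/(4Dt) = (1.922)²/(4 × 0.48 × 9.7) = 0.1984; exp(−0.1984) = 0.8200.
C = 0.3768 × 0.8200 = 0.309 kg/m³.

0.309 kg/m³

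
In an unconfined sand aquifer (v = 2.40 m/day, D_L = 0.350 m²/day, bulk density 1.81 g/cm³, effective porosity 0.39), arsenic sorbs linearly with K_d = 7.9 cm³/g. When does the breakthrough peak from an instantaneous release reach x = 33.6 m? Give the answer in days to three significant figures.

525 days

Retardation factor R = 1 + ρ_b·K_d/n = 1 + 1.81 × 7.9/0.39 = 37.66.
Sorption retards both mechanisms: v_R = v/R = 0.06373 m/day, D_R = D/R = 0.009294 m²/day.
Peak time from v_R²t² + 2D_R t − x² = 0: t = (√(D_R² + v_R²x²) − D_R)/v_R².
√(D_R² + v_R²x²) = √(0.009294² + 0.06373² × 33.6²) = 2.141; v_R² = 0.004062.
t = (2.141 − 0.009294)/0.004062 = 525 days.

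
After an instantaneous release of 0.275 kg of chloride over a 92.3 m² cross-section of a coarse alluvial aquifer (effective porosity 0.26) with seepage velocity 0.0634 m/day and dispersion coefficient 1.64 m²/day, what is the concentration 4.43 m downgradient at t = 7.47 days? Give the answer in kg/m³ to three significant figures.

0.000671 kg/m³

For an instantaneous plane source, C(x,t) = M/(n_e·A·√(4πDt)) · exp(−(x−vt)²/(4Dt)), with n_e·A the pore (flow) area.
Plume center vt = 0.0634 × 7.47 = 0.473598 m, so the well at 4.43 m is 3.956402 m downgradient of the peak.
√(4πDt) = 12.41 m, giving peak height M/(n_e·A·√(4πDt)) = 0.275/(0.26 × 92.3 × 12.41) = 0.0009234 kg/m³.
(x−vt)²/(4Dt) = (3.956402)²/(4 × 1.64 × 7.47) = 0.3194; exp(−0.3194) = 0.7266.
C = 0.0009234 × 0.7266 = 0.000671 kg/m³.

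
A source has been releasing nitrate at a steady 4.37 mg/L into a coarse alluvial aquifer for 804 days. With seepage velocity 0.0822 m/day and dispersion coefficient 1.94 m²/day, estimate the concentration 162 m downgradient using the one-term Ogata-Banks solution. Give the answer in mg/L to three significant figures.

For a continuous step input, C/C₀ ≈ ½·erfc((x−vt)/(2√(Dt))).
vt = 0.0822 × 804 = 66.0888 m and 2√(Dt) = 2√(1.94 × 804) = 78.99 m.
Argument (x−vt)/(2√(Dt)) = (162 − 66.0888)/78.99 = 1.214; ½·erfc(1.214) = 0.04300.
C = 4.37 × 0.04300 = 0.188 mg/L.

0.188 mg/L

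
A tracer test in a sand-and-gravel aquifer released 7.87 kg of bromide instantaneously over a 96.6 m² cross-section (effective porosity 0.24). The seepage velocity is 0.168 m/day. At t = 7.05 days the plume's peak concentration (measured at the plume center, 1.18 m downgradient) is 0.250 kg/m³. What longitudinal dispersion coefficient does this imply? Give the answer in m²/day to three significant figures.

0.0208 m²/day

At the plume center C_max = M/(n_e·A·√(4πDt)), so D = M²/(4πt·(n_e·A·C_max)²).
n_e·A·C_max = 0.24 × 96.6 × 0.250 = 5.796 kg/m.
D = 7.87²/(4π × 7.05 × 5.796²) = 0.0208 m²/day.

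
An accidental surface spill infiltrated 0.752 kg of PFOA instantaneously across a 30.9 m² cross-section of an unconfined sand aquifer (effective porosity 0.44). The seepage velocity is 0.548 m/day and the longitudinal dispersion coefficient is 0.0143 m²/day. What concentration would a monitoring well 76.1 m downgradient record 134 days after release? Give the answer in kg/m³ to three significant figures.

For an instantaneous plane source, C(x,t) = M/(n_e·A·√(4πDt)) · exp(−(x−vt)²/(4Dt)), with n_e·A the pore (flow) area.
Plume center vt = 0.548 × 134 = 73.432 m, so the well at 76.1 m is 2.668 m downgradient of the peak.
√(4πDt) = 4.907 m, giving peak height M/(n_e·A·√(4πDt)) = 0.752/(0.44 × 30.9 × 4.907) = 0.01127 kg/m³.
(x−vt)²/(4Dt) = (2.668)²/(4 × 0.0143 × 134) = 0.9287; exp(−0.9287) = 0.3951.
C = 0.01127 × 0.3951 = 0.00445 kg/m³.

0.00445 kg/m³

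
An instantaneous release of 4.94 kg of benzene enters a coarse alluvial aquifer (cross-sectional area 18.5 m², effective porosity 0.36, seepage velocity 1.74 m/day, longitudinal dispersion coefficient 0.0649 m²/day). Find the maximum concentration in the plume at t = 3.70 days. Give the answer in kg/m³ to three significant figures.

0.427 kg/m³

The peak of an instantaneous 1D plume sits at x = vt; there the Gaussian factor is 1 and C_max = M/(n_e·A·√(4πDt)), where n_e·A is the pore area the mass is dissolved in.
√(4πDt) = √(4π × 0.0649 × 3.70) = 1.737 m, so C_max = 4.94/(0.36 × 18.5 × 1.737) = 0.427 kg/m³.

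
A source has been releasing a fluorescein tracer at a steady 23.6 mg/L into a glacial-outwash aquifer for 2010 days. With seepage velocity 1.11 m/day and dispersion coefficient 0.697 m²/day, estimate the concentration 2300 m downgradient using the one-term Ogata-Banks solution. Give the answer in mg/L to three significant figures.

For a continuous step input, C/C₀ ≈ ½·erfc((x−vt)/(2√(Dt))).
vt = 1.11 × 2010 = 2231.1 m and 2√(Dt) = 2√(0.697 × 2010) = 74.86 m.
Argument (x−vt)/(2√(Dt)) = (2300 − 2231.1)/74.86 = 0.9204; ½·erfc(0.9204) = 0.09652.
C = 23.6 × 0.09652 = 2.28 mg/L.

2.28 mg/L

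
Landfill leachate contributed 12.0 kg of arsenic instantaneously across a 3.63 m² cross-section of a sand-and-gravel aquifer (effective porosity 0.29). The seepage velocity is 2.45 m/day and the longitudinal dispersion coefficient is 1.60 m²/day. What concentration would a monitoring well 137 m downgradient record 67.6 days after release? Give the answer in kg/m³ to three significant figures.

0.0466 kg/m³

For an instantaneous plane source, C(x,t) = M/(n_e·A·√(4πDt)) · exp(−(x−vt)²/(4Dt)), with n_e·A the pore (flow) area.
Plume center vt = 2.45 × 67.6 = 165.62 m, so the well at 137 m is 28.62 m upgradient of the peak.
√(4πDt) = 36.87 m, giving peak height M/(n_e·A·√(4πDt)) = 12.0/(0.29 × 3.63 × 36.87) = 0.3092 kg/m³.
(x−vt)²/(4Dt) = (-28.62)²/(4 × 1.60 × 67.6) = 1.893; exp(−1.893) = 0.1506.
C = 0.3092 × 0.1506 = 0.0466 kg/m³.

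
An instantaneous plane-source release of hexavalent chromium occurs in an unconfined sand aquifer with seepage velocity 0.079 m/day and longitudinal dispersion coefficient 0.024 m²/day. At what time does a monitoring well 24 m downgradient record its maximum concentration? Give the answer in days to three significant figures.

For the 1D instantaneous-source solution, setting ∂C/∂t = 0 at fixed x gives v²t² + 2Dt − x² = 0, so t = (√(D² + v²x²) − D)/v².
√(D² + v²x²) = √(0.024² + 0.079² × 24²) = 1.896; v² = 0.006241.
t = (1.896 − 0.024)/0.006241 = 300 days (vs. the pure-advection estimate x/v = 304 d).

300 days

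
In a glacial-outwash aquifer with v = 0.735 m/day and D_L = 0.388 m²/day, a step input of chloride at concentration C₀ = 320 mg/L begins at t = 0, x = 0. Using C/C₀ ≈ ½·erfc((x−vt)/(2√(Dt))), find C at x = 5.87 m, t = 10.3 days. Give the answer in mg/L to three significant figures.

232 mg/L

For a continuous step input, C/C₀ ≈ ½·erfc((x−vt)/(2√(Dt))).
vt = 0.735 × 10.3 = 7.5705 m and 2√(Dt) = 2√(0.388 × 10.3) = 3.998 m.
Argument (x−vt)/(2√(Dt)) = (5.87 − 7.5705)/3.998 = -0.4253; ½·erfc(-0.4253) = 0.7262.
C = 320 × 0.7262 = 232 mg/L.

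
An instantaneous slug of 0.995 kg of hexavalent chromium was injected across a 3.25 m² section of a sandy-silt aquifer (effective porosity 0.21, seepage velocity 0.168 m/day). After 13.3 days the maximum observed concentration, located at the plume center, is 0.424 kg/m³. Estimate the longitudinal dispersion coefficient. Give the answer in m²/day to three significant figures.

At the plume center C_max = M/(n_e·A·√(4πDt)), so D = M²/(4πt·(n_e·A·C_max)²).
n_e·A·C_max = 0.21 × 3.25 × 0.424 = 0.2894 kg/m.
D = 0.995²/(4π × 13.3 × 0.2894²) = 0.0707 m²/day.

0.0707 m²/day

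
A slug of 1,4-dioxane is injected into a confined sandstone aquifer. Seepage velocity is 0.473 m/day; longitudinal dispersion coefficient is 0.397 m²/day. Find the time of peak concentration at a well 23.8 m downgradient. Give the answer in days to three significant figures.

For the 1D instantaneous-source solution, setting ∂C/∂t = 0 at fixed x gives v²t² + 2Dt − x² = 0, so t = (√(D² + v²x²) − D)/v².
√(D² + v²x²) = √(0.397² + 0.473² × 23.8²) = 11.26; v² = 0.223729.
t = (11.26 − 0.397)/0.223729 = 48.6 days (vs. the pure-advection estimate x/v = 50.3 d).

48.6 days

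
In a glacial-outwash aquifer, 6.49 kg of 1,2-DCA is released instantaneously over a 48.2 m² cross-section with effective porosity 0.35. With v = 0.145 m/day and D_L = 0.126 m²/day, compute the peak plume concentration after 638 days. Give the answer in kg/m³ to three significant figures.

The peak of an instantaneous 1D plume sits at x = vt; there the Gaussian factor is 1 and C_max = M/(n_e·A·√(4πDt)), where n_e·A is the pore area the mass is dissolved in.
√(4πDt) = √(4π × 0.126 × 638) = 31.78 m, so C_max = 6.49/(0.35 × 48.2 × 31.78) = 0.0121 kg/m³.

0.0121 kg/m³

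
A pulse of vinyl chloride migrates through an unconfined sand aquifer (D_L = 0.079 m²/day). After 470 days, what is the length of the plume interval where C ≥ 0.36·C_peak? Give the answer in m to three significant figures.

24.6 m

The plume is Gaussian with σ = √(2Dt) = √(2 × 0.079 × 470) = 8.617 m.
C/C_peak = exp(−Δx²/(2σ²)) = 0.36 ⇒ Δx = σ·√(−2 ln 0.36) = 8.617 × 1.429 = 12.31 m.
Width = 2Δx = 24.6 m.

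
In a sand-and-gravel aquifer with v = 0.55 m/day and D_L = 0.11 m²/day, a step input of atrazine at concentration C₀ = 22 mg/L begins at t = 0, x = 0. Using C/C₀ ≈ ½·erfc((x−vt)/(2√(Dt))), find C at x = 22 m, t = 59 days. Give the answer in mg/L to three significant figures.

22.0 mg/L

For a continuous step input, C/C₀ ≈ ½·erfc((x−vt)/(2√(Dt))).
vt = 0.55 × 59 = 32.45 m and 2√(Dt) = 2√(0.11 × 59) = 5.095 m.
Argument (x−vt)/(2√(Dt)) = (22 − 32.45)/5.095 = -2.051; ½·erfc(-2.051) = 0.9981.
C = 22 × 0.9981 = 22.0 mg/L.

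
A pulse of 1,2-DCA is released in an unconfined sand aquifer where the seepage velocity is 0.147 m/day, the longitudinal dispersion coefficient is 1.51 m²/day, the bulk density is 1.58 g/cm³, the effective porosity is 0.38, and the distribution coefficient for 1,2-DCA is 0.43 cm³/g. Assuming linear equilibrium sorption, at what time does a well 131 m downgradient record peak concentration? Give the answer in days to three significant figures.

Retardation factor R = 1 + ρ_b·K_d/n = 1 + 1.58 × 0.43/0.38 = 2.788.
Sorption retards both mechanisms: v_R = v/R = 0.05273 m/day, D_R = D/R = 0.5416 m²/day.
Peak time from v_R²t² + 2D_R t − x² = 0: t = (√(D_R² + v_R²x²) − D_R)/v_R².
√(D_R² + v_R²x²) = √(0.5416² + 0.05273² × 131²) = 6.929; v_R² = 0.002780.
t = (6.929 − 0.5416)/0.002780 = 2300 days.

2300 days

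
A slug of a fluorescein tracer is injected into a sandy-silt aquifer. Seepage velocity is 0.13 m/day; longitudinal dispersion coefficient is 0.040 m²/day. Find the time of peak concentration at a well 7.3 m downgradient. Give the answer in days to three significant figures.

53.8 days

For the 1D instantaneous-source solution, setting ∂C/∂t = 0 at fixed x gives v²t² + 2Dt − x² = 0, so t = (√(D² + v²x²) − D)/v².
√(D² + v²x²) = √(0.040² + 0.13² × 7.3²) = 0.9498; v² = 0.0169.
t = (0.9498 − 0.040)/0.0169 = 53.8 days (vs. the pure-advection estimate x/v = 56.2 d).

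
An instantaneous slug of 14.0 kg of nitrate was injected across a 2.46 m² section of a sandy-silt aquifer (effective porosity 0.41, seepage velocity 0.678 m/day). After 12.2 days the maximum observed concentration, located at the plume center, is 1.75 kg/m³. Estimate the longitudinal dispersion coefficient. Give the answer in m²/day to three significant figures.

0.410 m²/day

At the plume center C_max = M/(n_e·A·√(4πDt)), so D = M²/(4πt·(n_e·A·C_max)²).
n_e·A·C_max = 0.41 × 2.46 × 1.75 = 1.765 kg/m.
D = 14.0²/(4π × 12.2 × 1.765²) = 0.410 m²/day.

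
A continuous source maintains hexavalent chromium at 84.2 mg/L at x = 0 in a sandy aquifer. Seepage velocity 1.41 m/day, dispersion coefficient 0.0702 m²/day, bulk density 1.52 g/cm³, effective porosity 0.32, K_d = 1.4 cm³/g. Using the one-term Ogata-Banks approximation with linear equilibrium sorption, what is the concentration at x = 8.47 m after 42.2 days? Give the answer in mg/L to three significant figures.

18.2 mg/L

Retardation factor R = 1 + ρ_b·K_d/n = 1 + 1.52 × 1.4/0.32 = 7.650.
Sorption retards both mechanisms: v_R = v/R = 0.1843 m/day, D_R = D/R = 0.009176 m²/day.
v_R·t = 0.1843 × 42.2 = 7.77746 m; 2√(D_R t) = 1.245 m; argument = (8.47 − 7.77746)/1.245 = 0.5563.
C = C₀ × ½·erfc(0.5563) = 84.2 × 0.2157 = 18.2 mg/L.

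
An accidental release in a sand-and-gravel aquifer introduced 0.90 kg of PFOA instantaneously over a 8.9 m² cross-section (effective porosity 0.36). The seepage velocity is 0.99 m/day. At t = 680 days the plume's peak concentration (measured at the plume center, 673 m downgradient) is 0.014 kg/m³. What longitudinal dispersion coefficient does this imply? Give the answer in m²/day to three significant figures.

At the plume center C_max = M/(n_e·A·√(4πDt)), so D = M²/(4πt·(n_e·A·C_max)²).
n_e·A·C_max = 0.36 × 8.9 × 0.014 = 0.04486 kg/m.
D = 0.90²/(4π × 680 × 0.04486²) = 0.0471 m²/day.

0.0471 m²/day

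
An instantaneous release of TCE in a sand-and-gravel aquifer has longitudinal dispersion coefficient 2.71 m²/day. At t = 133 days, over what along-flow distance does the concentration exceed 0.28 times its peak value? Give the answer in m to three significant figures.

The plume is Gaussian with σ = √(2Dt) = √(2 × 2.71 × 133) = 26.85 m.
C/C_peak = exp(−Δx²/(2σ²)) = 0.28 ⇒ Δx = σ·√(−2 ln 0.28) = 26.85 × 1.596 = 42.85 m.
Width = 2Δx = 85.7 m.

85.7 m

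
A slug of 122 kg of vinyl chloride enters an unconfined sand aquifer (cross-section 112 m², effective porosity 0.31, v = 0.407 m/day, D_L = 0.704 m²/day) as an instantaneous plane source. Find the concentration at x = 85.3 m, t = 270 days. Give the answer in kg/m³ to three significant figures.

For an instantaneous plane source, C(x,t) = M/(n_e·A·√(4πDt)) · exp(−(x−vt)²/(4Dt)), with n_e·A the pore (flow) area.
Plume center vt = 0.407 × 270 = 109.89 m, so the well at 85.3 m is 24.59 m upgradient of the peak.
√(4πDt) = 48.87 m, giving peak height M/(n_e·A·√(4πDt)) = 122/(0.31 × 112 × 48.87) = 0.07190 kg/m³.
(x−vt)²/(4Dt) = (-24.59)²/(4 × 0.704 × 270) = 0.7953; exp(−0.7953) = 0.4514.
C = 0.07190 × 0.4514 = 0.0325 kg/m³.

0.0325 kg/m³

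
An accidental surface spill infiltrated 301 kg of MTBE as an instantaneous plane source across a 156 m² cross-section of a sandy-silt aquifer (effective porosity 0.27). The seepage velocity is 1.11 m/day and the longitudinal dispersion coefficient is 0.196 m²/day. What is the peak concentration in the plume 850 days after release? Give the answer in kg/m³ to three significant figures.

The peak of an instantaneous 1D plume sits at x = vt; there the Gaussian factor is 1 and C_max = M/(n_e·A·√(4πDt)), where n_e·A is the pore area the mass is dissolved in.
√(4πDt) = √(4π × 0.196 × 850) = 45.76 m, so C_max = 301/(0.27 × 156 × 45.76) = 0.156 kg/m³.

0.156 kg/m³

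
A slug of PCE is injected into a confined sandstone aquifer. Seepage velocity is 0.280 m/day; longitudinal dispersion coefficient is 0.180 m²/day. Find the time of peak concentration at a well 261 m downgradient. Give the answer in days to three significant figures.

For the 1D instantaneous-source solution, setting ∂C/∂t = 0 at fixed x gives v²t² + 2Dt − x² = 0, so t = (√(D² + v²x²) − D)/v².
√(D² + v²x²) = √(0.180² + 0.280² × 261²) = 73.08; v² = 0.0784.
t = (73.08 − 0.180)/0.0784 = 930 days (vs. the pure-advection estimate x/v = 932 d).

930 days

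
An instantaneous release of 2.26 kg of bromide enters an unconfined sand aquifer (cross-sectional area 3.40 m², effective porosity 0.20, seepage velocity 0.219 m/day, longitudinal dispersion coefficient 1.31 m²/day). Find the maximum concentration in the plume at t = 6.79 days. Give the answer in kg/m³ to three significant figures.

0.314 kg/m³

The peak of an instantaneous 1D plume sits at x = vt; there the Gaussian factor is 1 and C_max = M/(n_e·A·√(4πDt)), where n_e·A is the pore area the mass is dissolved in.
√(4πDt) = √(4π × 1.31 × 6.79) = 10.57 m, so C_max = 2.26/(0.20 × 3.40 × 10.57) = 0.314 kg/m³.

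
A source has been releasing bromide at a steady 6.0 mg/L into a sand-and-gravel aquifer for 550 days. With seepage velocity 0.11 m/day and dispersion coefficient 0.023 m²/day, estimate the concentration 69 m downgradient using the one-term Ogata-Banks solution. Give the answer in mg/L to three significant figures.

0.273 mg/L

For a continuous step input, C/C₀ ≈ ½·erfc((x−vt)/(2√(Dt))).
vt = 0.11 × 550 = 60.5 m and 2√(Dt) = 2√(0.023 × 550) = 7.113 m.
Argument (x−vt)/(2√(Dt)) = (69 − 60.5)/7.113 = 1.195; ½·erfc(1.195) = 0.04552.
C = 6.0 × 0.04552 = 0.273 mg/L.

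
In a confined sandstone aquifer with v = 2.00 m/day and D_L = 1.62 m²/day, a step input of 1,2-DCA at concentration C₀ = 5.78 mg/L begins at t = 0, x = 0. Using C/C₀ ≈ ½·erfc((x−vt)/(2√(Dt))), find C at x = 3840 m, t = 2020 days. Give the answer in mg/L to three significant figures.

For a continuous step input, C/C₀ ≈ ½·erfc((x−vt)/(2√(Dt))).
vt = 2.00 × 2020 = 4040 m and 2√(Dt) = 2√(1.62 × 2020) = 114.4 m.
Argument (x−vt)/(2√(Dt)) = (3840 − 4040)/114.4 = -1.748; ½·erfc(-1.748) = 0.9933.
C = 5.78 × 0.9933 = 5.74 mg/L.

5.74 mg/L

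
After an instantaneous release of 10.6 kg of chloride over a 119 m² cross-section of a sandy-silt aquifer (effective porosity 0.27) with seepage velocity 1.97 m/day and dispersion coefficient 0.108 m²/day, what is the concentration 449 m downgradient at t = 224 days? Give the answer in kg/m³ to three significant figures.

For an instantaneous plane source, C(x,t) = M/(n_e·A·√(4πDt)) · exp(−(x−vt)²/(4Dt)), with n_e·A the pore (flow) area.
Plume center vt = 1.97 × 224 = 441.28 m, so the well at 449 m is 7.72 m downgradient of the peak.
√(4πDt) = 17.44 m, giving peak height M/(n_e·A·√(4πDt)) = 10.6/(0.27 × 119 × 17.44) = 0.01892 kg/m³.
(x−vt)²/(4Dt) = (7.72)²/(4 × 0.108 × 224) = 0.6159; exp(−0.6159) = 0.5402.
C = 0.01892 × 0.5402 = 0.0102 kg/m³.

0.0102 kg/m³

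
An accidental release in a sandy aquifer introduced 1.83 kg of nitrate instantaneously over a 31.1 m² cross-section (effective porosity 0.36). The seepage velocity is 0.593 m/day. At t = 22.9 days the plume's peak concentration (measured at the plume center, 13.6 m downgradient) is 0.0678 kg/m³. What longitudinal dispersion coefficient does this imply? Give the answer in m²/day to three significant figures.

At the plume center C_max = M/(n_e·A·√(4πDt)), so D = M²/(4πt·(n_e·A·C_max)²).
n_e·A·C_max = 0.36 × 31.1 × 0.0678 = 0.7591 kg/m.
D = 1.83²/(4π × 22.9 × 0.7591²) = 0.0202 m²/day.

0.0202 m²/day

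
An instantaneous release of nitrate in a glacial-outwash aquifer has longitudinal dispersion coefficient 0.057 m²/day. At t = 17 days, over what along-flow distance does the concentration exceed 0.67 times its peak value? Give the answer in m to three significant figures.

2.49 m

The plume is Gaussian with σ = √(2Dt) = √(2 × 0.057 × 17) = 1.392 m.
C/C_peak = exp(−Δx²/(2σ²)) = 0.67 ⇒ Δx = σ·√(−2 ln 0.67) = 1.392 × 0.8950 = 1.246 m.
Width = 2Δx = 2.49 m.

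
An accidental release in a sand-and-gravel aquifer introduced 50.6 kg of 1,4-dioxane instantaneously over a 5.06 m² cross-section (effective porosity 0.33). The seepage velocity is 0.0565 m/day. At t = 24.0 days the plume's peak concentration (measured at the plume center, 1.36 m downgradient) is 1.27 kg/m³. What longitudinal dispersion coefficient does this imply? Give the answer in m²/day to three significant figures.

1.89 m²/day

At the plume center C_max = M/(n_e·A·√(4πDt)), so D = M²/(4πt·(n_e·A·C_max)²).
n_e·A·C_max = 0.33 × 5.06 × 1.27 = 2.121 kg/m.
D = 50.6²/(4π × 24.0 × 2.121²) = 1.89 m²/day.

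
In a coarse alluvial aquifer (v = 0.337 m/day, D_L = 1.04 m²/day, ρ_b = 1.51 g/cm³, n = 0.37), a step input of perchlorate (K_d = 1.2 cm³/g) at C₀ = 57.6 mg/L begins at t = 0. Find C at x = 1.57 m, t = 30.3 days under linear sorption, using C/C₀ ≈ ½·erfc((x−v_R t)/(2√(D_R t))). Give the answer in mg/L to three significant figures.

Retardation factor R = 1 + ρ_b·K_d/n = 1 + 1.51 × 1.2/0.37 = 5.897.
Sorption retards both mechanisms: v_R = v/R = 0.05715 m/day, D_R = D/R = 0.1764 m²/day.
v_R·t = 0.05715 × 30.3 = 1.731645 m; 2√(D_R t) = 4.624 m; argument = (1.57 − 1.731645)/4.624 = -0.03496.
C = C₀ × ½·erfc(-0.03496) = 57.6 × 0.5197 = 29.9 mg/L.

29.9 mg/L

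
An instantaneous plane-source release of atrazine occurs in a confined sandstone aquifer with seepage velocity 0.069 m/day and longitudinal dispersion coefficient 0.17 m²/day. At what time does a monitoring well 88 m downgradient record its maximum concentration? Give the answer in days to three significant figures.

1240 days

For the 1D instantaneous-source solution, setting ∂C/∂t = 0 at fixed x gives v²t² + 2Dt − x² = 0, so t = (√(D² + v²x²) − D)/v².
√(D² + v²x²) = √(0.17² + 0.069² × 88²) = 6.074; v² = 0.004761.
t = (6.074 − 0.17)/0.004761 = 1240 days (vs. the pure-advection estimate x/v = 1280 d).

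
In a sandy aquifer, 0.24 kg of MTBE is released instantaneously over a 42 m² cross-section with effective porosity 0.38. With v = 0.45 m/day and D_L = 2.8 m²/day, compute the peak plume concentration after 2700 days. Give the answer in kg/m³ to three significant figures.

The peak of an instantaneous 1D plume sits at x = vt; there the Gaussian factor is 1 and C_max = M/(n_e·A·√(4πDt)), where n_e·A is the pore area the mass is dissolved in.
√(4πDt) = √(4π × 2.8 × 2700) = 308.2 m, so C_max = 0.24/(0.38 × 42 × 308.2) = 4.88e-05 kg/m³.

4.88e-05 kg/m³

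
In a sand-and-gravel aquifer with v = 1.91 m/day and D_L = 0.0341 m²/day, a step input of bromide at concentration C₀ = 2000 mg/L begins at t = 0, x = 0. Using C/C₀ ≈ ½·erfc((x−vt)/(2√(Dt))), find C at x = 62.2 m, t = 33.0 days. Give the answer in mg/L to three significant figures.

For a continuous step input, C/C₀ ≈ ½·erfc((x−vt)/(2√(Dt))).
vt = 1.91 × 33.0 = 63.03 m and 2√(Dt) = 2√(0.0341 × 33.0) = 2.122 m.
Argument (x−vt)/(2√(Dt)) = (62.2 − 63.03)/2.122 = -0.3911; ½·erfc(-0.3911) = 0.7099.
C = 2000 × 0.7099 = 1420 mg/L.

1420 mg/L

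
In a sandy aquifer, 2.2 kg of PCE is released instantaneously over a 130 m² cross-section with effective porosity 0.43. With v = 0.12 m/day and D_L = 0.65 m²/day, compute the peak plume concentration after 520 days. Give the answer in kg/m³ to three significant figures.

0.000604 kg/m³

The peak of an instantaneous 1D plume sits at x = vt; there the Gaussian factor is 1 and C_max = M/(n_e·A·√(4πDt)), where n_e·A is the pore area the mass is dissolved in.
√(4πDt) = √(4π × 0.65 × 520) = 65.17 m, so C_max = 2.2/(0.43 × 130 × 65.17) = 0.000604 kg/m³.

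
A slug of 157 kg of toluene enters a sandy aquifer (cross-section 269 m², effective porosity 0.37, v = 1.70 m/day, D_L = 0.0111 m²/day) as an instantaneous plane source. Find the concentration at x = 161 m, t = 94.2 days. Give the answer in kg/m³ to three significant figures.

For an instantaneous plane source, C(x,t) = M/(n_e·A·√(4πDt)) · exp(−(x−vt)²/(4Dt)), with n_e·A the pore (flow) area.
Plume center vt = 1.70 × 94.2 = 160.14 m, so the well at 161 m is 0.86 m downgradient of the peak.
√(4πDt) = 3.625 m, giving peak height M/(n_e·A·√(4πDt)) = 157/(0.37 × 269 × 3.625) = 0.4351 kg/m³.
(x−vt)²/(4Dt) = (0.86)²/(4 × 0.0111 × 94.2) = 0.1768; exp(−0.1768) = 0.8379.
C = 0.4351 × 0.8379 = 0.365 kg/m³.

0.365 kg/m³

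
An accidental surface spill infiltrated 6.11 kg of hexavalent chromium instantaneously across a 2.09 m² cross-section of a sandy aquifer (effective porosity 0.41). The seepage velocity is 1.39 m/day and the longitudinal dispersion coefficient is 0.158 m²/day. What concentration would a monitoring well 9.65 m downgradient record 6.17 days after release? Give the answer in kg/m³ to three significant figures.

For an instantaneous plane source, C(x,t) = M/(n_e·A·√(4πDt)) · exp(−(x−vt)²/(4Dt)), with n_e·A the pore (flow) area.
Plume center vt = 1.39 × 6.17 = 8.5763 m, so the well at 9.65 m is 1.0737 m downgradient of the peak.
√(4πDt) = 3.500 m, giving peak height M/(n_e·A·√(4πDt)) = 6.11/(0.41 × 2.09 × 3.500) = 2.037 kg/m³.
(x−vt)²/(4Dt) = (1.0737)²/(4 × 0.158 × 6.17) = 0.2956; exp(−0.2956) = 0.7441.
C = 2.037 × 0.7441 = 1.52 kg/m³.

1.52 kg/m³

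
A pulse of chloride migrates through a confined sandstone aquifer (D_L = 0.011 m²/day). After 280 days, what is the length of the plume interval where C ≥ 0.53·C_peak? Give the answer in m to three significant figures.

The plume is Gaussian with σ = √(2Dt) = √(2 × 0.011 × 280) = 2.482 m.
C/C_peak = exp(−Δx²/(2σ²)) = 0.53 ⇒ Δx = σ·√(−2 ln 0.53) = 2.482 × 1.127 = 2.797 m.
Width = 2Δx = 5.59 m.

5.59 m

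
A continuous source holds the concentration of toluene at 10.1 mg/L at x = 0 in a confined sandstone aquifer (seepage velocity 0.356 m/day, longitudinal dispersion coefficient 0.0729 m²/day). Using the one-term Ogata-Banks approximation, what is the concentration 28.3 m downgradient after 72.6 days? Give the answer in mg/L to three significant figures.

For a continuous step input, C/C₀ ≈ ½·erfc((x−vt)/(2√(Dt))).
vt = 0.356 × 72.6 = 25.8456 m and 2√(Dt) = 2√(0.0729 × 72.6) = 4.601 m.
Argument (x−vt)/(2√(Dt)) = (28.3 − 25.8456)/4.601 = 0.5334; ½·erfc(0.5334) = 0.2253.
C = 10.1 × 0.2253 = 2.28 mg/L.

2.28 mg/L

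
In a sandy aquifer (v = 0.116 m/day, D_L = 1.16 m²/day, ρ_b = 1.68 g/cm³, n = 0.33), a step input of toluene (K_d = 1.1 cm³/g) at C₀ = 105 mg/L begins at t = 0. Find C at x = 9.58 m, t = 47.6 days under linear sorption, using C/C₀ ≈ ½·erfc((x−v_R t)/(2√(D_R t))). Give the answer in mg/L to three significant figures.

1.71 mg/L

Retardation factor R = 1 + ρ_b·K_d/n = 1 + 1.68 × 1.1/0.33 = 6.600.
Sorption retards both mechanisms: v_R = v/R = 0.01758 m/day, D_R = D/R = 0.1758 m²/day.
v_R·t = 0.01758 × 47.6 = 0.836808 m; 2√(D_R t) = 5.786 m; argument = (9.58 − 0.836808)/5.786 = 1.511.
C = C₀ × ½·erfc(1.511) = 105 × 0.01630 = 1.71 mg/L.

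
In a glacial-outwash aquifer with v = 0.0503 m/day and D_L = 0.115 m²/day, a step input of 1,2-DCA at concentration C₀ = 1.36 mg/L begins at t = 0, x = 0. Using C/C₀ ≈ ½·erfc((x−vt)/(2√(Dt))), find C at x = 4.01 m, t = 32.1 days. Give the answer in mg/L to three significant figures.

0.257 mg/L

For a continuous step input, C/C₀ ≈ ½·erfc((x−vt)/(2√(Dt))).
vt = 0.0503 × 32.1 = 1.61463 m and 2√(Dt) = 2√(0.115 × 32.1) = 3.843 m.
Argument (x−vt)/(2√(Dt)) = (4.01 − 1.61463)/3.843 = 0.6233; ½·erfc(0.6233) = 0.1890.
C = 1.36 × 0.1890 = 0.257 mg/L.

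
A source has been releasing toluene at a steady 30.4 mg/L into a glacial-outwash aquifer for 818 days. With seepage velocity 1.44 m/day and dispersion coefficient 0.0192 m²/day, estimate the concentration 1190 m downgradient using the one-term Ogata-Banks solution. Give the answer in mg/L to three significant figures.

For a continuous step input, C/C₀ ≈ ½·erfc((x−vt)/(2√(Dt))).
vt = 1.44 × 818 = 1177.92 m and 2√(Dt) = 2√(0.0192 × 818) = 7.926 m.
Argument (x−vt)/(2√(Dt)) = (1190 − 1177.92)/7.926 = 1.524; ½·erfc(1.524) = 0.01557.
C = 30.4 × 0.01557 = 0.473 mg/L.

0.473 mg/L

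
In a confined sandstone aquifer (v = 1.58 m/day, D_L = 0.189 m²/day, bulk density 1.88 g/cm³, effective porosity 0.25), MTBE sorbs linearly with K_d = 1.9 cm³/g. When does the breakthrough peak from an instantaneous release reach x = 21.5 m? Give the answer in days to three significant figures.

Retardation factor R = 1 + ρ_b·K_d/n = 1 + 1.88 × 1.9/0.25 = 15.29.
Sorption retards both mechanisms: v_R = v/R = 0.1033 m/day, D_R = D/R = 0.01236 m²/day.
Peak time from v_R²t² + 2D_R t − x² = 0: t = (√(D_R² + v_R²x²) − D_R)/v_R².
√(D_R² + v_R²x²) = √(0.01236² + 0.1033² × 21.5²) = 2.221; v_R² = 0.01067.
t = (2.221 − 0.01236)/0.01067 = 207 days.

207 days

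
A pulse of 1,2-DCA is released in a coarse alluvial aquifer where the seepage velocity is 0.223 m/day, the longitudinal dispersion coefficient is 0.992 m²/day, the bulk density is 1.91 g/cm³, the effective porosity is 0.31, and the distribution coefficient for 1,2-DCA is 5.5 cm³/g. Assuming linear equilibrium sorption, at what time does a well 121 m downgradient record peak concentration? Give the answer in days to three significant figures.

Retardation factor R = 1 + ρ_b·K_d/n = 1 + 1.91 × 5.5/0.31 = 34.89.
Sorption retards both mechanisms: v_R = v/R = 0.006392 m/day, D_R = D/R = 0.02843 m²/day.
Peak time from v_R²t² + 2D_R t − x² = 0: t = (√(D_R² + v_R²x²) − D_R)/v_R².
√(D_R² + v_R²x²) = √(0.02843² + 0.006392² × 121²) = 0.7740; v_R² = 4.086e-05.
t = (0.7740 − 0.02843)/4.086e-05 = 18200 days.

18200 days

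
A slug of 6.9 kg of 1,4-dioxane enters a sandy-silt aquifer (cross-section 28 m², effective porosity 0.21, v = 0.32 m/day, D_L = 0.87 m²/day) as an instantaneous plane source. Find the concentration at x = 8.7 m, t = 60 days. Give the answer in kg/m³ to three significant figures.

For an instantaneous plane source, C(x,t) = M/(n_e·A·√(4πDt)) · exp(−(x−vt)²/(4Dt)), with n_e·A the pore (flow) area.
Plume center vt = 0.32 × 60 = 19.2 m, so the well at 8.7 m is 10.5 m upgradient of the peak.
√(4πDt) = 25.61 m, giving peak height M/(n_e·A·√(4πDt)) = 6.9/(0.21 × 28 × 25.61) = 0.04582 kg/m³.
(x−vt)²/(4Dt) = (-10.5)²/(4 × 0.87 × 60) = 0.5280; exp(−0.5280) = 0.5898.
C = 0.04582 × 0.5898 = 0.0270 kg/m³.

0.0270 kg/m³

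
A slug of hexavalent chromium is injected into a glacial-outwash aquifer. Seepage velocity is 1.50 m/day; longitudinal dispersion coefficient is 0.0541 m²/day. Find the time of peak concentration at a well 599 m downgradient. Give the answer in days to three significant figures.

399 days

For the 1D instantaneous-source solution, setting ∂C/∂t = 0 at fixed x gives v²t² + 2Dt − x² = 0, so t = (√(D² + v²x²) − D)/v².
√(D² + v²x²) = √(0.0541² + 1.50² × 599²) = 898.5; v² = 2.25.
t = (898.5 − 0.0541)/2.25 = 399 days (vs. the pure-advection estimate x/v = 399 d).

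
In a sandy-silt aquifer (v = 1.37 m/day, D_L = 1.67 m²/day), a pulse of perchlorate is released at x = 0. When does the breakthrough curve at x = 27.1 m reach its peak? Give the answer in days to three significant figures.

18.9 days

For the 1D instantaneous-source solution, setting ∂C/∂t = 0 at fixed x gives v²t² + 2Dt − x² = 0, so t = (√(D² + v²x²) − D)/v².
√(D² + v²x²) = √(1.67² + 1.37² × 27.1²) = 37.16; v² = 1.8769.
t = (37.16 − 1.67)/1.8769 = 18.9 days (vs. the pure-advection estimate x/v = 19.8 d).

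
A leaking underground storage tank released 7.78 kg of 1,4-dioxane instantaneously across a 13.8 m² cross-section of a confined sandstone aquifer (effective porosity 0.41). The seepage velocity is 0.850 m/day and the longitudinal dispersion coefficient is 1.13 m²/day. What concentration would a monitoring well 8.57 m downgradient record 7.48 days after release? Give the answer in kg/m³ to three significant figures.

For an instantaneous plane source, C(x,t) = M/(n_e·A·√(4πDt)) · exp(−(x−vt)²/(4Dt)), with n_e·A the pore (flow) area.
Plume center vt = 0.850 × 7.48 = 6.358 m, so the well at 8.57 m is 2.212 m downgradient of the peak.
√(4πDt) = 10.31 m, giving peak height M/(n_e·A·√(4πDt)) = 7.78/(0.41 × 13.8 × 10.31) = 0.1334 kg/m³.
(x−vt)²/(4Dt) = (2.212)²/(4 × 1.13 × 7.48) = 0.1447; exp(−0.1447) = 0.8653.
C = 0.1334 × 0.8653 = 0.115 kg/m³.

0.115 kg/m³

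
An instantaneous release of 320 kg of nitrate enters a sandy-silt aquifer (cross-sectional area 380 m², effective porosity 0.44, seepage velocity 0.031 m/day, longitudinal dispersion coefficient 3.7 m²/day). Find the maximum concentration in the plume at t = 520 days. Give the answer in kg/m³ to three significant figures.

The peak of an instantaneous 1D plume sits at x = vt; there the Gaussian factor is 1 and C_max = M/(n_e·A·√(4πDt)), where n_e·A is the pore area the mass is dissolved in.
√(4πDt) = √(4π × 3.7 × 520) = 155.5 m, so C_max = 320/(0.44 × 380 × 155.5) = 0.0123 kg/m³.

0.0123 kg/m³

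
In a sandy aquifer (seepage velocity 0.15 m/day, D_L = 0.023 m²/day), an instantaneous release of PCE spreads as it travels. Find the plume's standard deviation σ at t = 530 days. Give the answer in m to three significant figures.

Dispersive spreading gives a Gaussian with σ² = 2Dt; advection only shifts the center.
σ = √(2 × 0.023 × 530) = 4.94 m.

4.94 m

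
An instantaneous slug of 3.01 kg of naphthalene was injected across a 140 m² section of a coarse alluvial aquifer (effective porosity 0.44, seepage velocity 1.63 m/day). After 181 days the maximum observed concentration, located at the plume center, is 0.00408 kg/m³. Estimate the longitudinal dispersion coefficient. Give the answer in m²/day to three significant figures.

0.0631 m²/day

At the plume center C_max = M/(n_e·A·√(4πDt)), so D = M²/(4πt·(n_e·A·C_max)²).
n_e·A·C_max = 0.44 × 140 × 0.00408 = 0.2513 kg/m.
D = 3.01²/(4π × 181 × 0.2513²) = 0.0631 m²/day.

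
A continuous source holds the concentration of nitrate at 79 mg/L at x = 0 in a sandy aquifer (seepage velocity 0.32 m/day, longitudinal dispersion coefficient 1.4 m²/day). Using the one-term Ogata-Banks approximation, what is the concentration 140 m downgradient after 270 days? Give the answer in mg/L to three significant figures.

For a continuous step input, C/C₀ ≈ ½·erfc((x−vt)/(2√(Dt))).
vt = 0.32 × 270 = 86.4 m and 2√(Dt) = 2√(1.4 × 270) = 38.88 m.
Argument (x−vt)/(2√(Dt)) = (140 − 86.4)/38.88 = 1.379; ½·erfc(1.379) = 0.02558.
C = 79 × 0.02558 = 2.02 mg/L.

2.02 mg/L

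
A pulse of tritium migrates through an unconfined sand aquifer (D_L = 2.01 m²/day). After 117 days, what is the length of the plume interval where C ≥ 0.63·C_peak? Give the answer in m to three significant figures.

41.7 m

The plume is Gaussian with σ = √(2Dt) = √(2 × 2.01 × 117) = 21.69 m.
C/C_peak = exp(−Δx²/(2σ²)) = 0.63 ⇒ Δx = σ·√(−2 ln 0.63) = 21.69 × 0.9613 = 20.85 m.
Width = 2Δx = 41.7 m.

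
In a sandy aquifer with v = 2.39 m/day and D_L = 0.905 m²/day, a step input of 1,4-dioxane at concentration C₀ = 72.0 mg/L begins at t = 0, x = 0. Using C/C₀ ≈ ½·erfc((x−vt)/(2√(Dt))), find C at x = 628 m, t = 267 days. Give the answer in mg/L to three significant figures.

48.8 mg/L

For a continuous step input, C/C₀ ≈ ½·erfc((x−vt)/(2√(Dt))).
vt = 2.39 × 267 = 638.13 m and 2√(Dt) = 2√(0.905 × 267) = 31.09 m.
Argument (x−vt)/(2√(Dt)) = (628 − 638.13)/31.09 = -0.3258; ½·erfc(-0.3258) = 0.6775.
C = 72.0 × 0.6775 = 48.8 mg/L.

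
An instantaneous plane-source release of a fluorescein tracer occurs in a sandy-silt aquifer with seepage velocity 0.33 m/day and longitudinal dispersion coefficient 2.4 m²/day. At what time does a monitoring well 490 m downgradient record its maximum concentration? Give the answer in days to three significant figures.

For the 1D instantaneous-source solution, setting ∂C/∂t = 0 at fixed x gives v²t² + 2Dt − x² = 0, so t = (√(D² + v²x²) − D)/v².
√(D² + v²x²) = √(2.4² + 0.33² × 490²) = 161.7; v² = 0.1089.
t = (161.7 − 2.4)/0.1089 = 1460 days (vs. the pure-advection estimate x/v = 1480 d).

1460 days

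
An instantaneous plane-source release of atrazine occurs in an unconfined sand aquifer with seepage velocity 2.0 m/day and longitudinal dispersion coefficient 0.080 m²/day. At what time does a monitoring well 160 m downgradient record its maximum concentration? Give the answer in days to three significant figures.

80.0 days

For the 1D instantaneous-source solution, setting ∂C/∂t = 0 at fixed x gives v²t² + 2Dt − x² = 0, so t = (√(D² + v²x²) − D)/v².
√(D² + v²x²) = √(0.080² + 2.0² × 160²) = 320.0; v² = 4.
t = (320.0 − 0.080)/4 = 80.0 days (vs. the pure-advection estimate x/v = 80.0 d).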